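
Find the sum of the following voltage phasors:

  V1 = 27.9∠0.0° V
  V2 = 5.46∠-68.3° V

Step 1 — Convert each phasor to rectangular form:
  V1 = 27.9·(cos(0.0°) + j·sin(0.0°)) = 27.9 V
  V2 = 5.46·(cos(-68.3°) + j·sin(-68.3°)) = 2.019 - j5.073 V
Step 2 — Sum components: V_total = 29.92 - j5.073 V.
Step 3 — Convert to polar: |V_total| = 30.35 V, ∠V_total = -9.6°.

V_total = 30.35∠-9.6° V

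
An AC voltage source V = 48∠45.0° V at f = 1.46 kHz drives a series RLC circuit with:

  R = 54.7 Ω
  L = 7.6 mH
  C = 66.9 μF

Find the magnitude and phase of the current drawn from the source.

Step 1 — Angular frequency: ω = 2π·f = 2π·1460 = 9173 rad/s.
Step 2 — Component impedances:
  R: Z = R = 54.7 Ω
  L: Z = jωL = j·9173·0.0076 = 0 + j69.72 Ω
  C: Z = 1/(jωC) = -j/(ω·C) = 0 - j1.629 Ω
Step 3 — Series combination: Z_total = R + L + C = 54.7 + j68.09 Ω = 87.34∠51.2° Ω.
Step 4 — Source phasor: V = 48∠45.0° V = 33.94 + j33.94 V.
Step 5 — Ohm's law: I = V / Z_total = (33.94 + j33.94) / (54.7 + j68.09) = 0.5463 - j0.05957 A.
Step 6 — Convert to polar: |I| = 0.5496 A, ∠I = -6.2°.

I = 0.5496∠-6.2° A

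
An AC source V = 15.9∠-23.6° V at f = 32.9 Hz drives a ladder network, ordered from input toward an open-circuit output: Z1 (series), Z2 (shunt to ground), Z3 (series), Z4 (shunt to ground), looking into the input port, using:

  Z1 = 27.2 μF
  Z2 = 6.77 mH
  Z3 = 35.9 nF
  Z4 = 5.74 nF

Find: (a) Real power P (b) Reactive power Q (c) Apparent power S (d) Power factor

Step 1 — Angular frequency: ω = 2π·f = 2π·32.9 = 206.7 rad/s.
Step 2 — Component impedances:
  Z1: Z = 1/(jωC) = -j/(ω·C) = 0 - j177.9 Ω
  Z2: Z = jωL = j·206.7·0.00677 = 0 + j1.399 Ω
  Z3: Z = 1/(jωC) = -j/(ω·C) = 0 - j1.348e+05 Ω
  Z4: Z = 1/(jωC) = -j/(ω·C) = 0 - j8.428e+05 Ω
Step 3 — Ladder network (open output): work backward from the far end, alternating series and parallel combinations. Z_in = 0 - j176.5 Ω = 176.5∠-90.0° Ω.
Step 4 — Source phasor: V = 15.9∠-23.6° V = 14.57 - j6.366 V.
Step 5 — Current: I = V / Z = 0.03608 + j0.08257 A = 0.09011∠66.4° A.
Step 6 — Complex power: S = V·I* = 0 - j1.433 VA.
Step 7 — Real power: P = Re(S) = 0 W.
Step 8 — Reactive power: Q = Im(S) = -1.433 VAR.
Step 9 — Apparent power: |S| = 1.433 VA.
Step 10 — Power factor: PF = P/|S| = 0 (leading).

(a) P = 0 W  (b) Q = -1.433 VAR  (c) S = 1.433 VA  (d) PF = 0 (leading)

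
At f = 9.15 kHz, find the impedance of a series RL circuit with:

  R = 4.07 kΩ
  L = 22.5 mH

Step 1 — Angular frequency: ω = 2π·f = 2π·9150 = 5.749e+04 rad/s.
Step 2 — Component impedances:
  R: Z = R = 4070 Ω
  L: Z = jωL = j·5.749e+04·0.0225 = 0 + j1294 Ω
Step 3 — Series combination: Z_total = R + L = 4070 + j1294 Ω = 4271∠17.6° Ω.

Z = 4070 + j1294 Ω = 4271∠17.6° Ω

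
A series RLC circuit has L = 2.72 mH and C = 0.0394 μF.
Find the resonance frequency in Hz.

Step 1 — Resonance condition Im(Z)=0 gives ω₀ = 1/√(LC).
Step 2 — ω₀ = 1/√(0.00272·3.94e-08) = 9.66e+04 rad/s.
Step 3 — f₀ = ω₀/(2π) = 1.537e+04 Hz.

f₀ = 1.537e+04 Hz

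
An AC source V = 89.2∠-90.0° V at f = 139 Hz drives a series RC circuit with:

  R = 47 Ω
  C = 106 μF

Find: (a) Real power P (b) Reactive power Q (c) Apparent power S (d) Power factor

Step 1 — Angular frequency: ω = 2π·f = 2π·139 = 873.4 rad/s.
Step 2 — Component impedances:
  R: Z = R = 47 Ω
  C: Z = 1/(jωC) = -j/(ω·C) = 0 - j10.8 Ω
Step 3 — Series combination: Z_total = R + C = 47 - j10.8 Ω = 48.23∠-12.9° Ω.
Step 4 — Source phasor: V = 89.2∠-90.0° V = 0 - j89.2 V.
Step 5 — Current: I = V / Z = 0.4143 - j1.803 A = 1.85∠-77.1° A.
Step 6 — Complex power: S = V·I* = 160.8 - j36.96 VA.
Step 7 — Real power: P = Re(S) = 160.8 W.
Step 8 — Reactive power: Q = Im(S) = -36.96 VAR.
Step 9 — Apparent power: |S| = 165 VA.
Step 10 — Power factor: PF = P/|S| = 0.9746 (leading).

(a) P = 160.8 W  (b) Q = -36.96 VAR  (c) S = 165 VA  (d) PF = 0.9746 (leading)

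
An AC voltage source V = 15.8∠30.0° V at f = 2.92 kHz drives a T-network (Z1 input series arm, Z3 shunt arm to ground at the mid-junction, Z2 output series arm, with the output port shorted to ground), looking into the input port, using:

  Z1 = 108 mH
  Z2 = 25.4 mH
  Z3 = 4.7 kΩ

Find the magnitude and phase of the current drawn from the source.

Step 1 — Angular frequency: ω = 2π·f = 2π·2920 = 1.835e+04 rad/s.
Step 2 — Component impedances:
  Z1: Z = jωL = j·1.835e+04·0.108 = 0 + j1981 Ω
  Z2: Z = jωL = j·1.835e+04·0.0254 = 0 + j466 Ω
  Z3: Z = R = 4700 Ω
Step 3 — With the output port shorted to ground, the output series arm Z2 runs from the junction to ground; the shunt arm Z3 also runs from the junction to ground. They appear in parallel: Z3 || Z2 = 45.76 + j461.5 Ω.
Step 4 — Series with input arm Z1: Z_in = Z1 + (Z3 || Z2) = 45.76 + j2443 Ω = 2443∠88.9° Ω.
Step 5 — Source phasor: V = 15.8∠30.0° V = 13.68 + j7.9 V.
Step 6 — Ohm's law: I = V / Z_total = (13.68 + j7.9) / (45.76 + j2443) = 0.003338 - j0.005539 A.
Step 7 — Convert to polar: |I| = 0.006466 A, ∠I = -58.9°.

I = 0.006466∠-58.9° A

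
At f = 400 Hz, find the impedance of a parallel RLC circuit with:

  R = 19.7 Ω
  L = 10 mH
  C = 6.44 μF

Step 1 — Angular frequency: ω = 2π·f = 2π·400 = 2513 rad/s.
Step 2 — Component impedances:
  R: Z = R = 19.7 Ω
  L: Z = jωL = j·2513·0.01 = 0 + j25.13 Ω
  C: Z = 1/(jωC) = -j/(ω·C) = 0 - j61.78 Ω
Step 3 — Parallel combination: 1/Z_total = 1/R + 1/L + 1/C; Z_total = 16.2 + j7.532 Ω = 17.86∠24.9° Ω.

Z = 16.2 + j7.532 Ω = 17.86∠24.9° Ω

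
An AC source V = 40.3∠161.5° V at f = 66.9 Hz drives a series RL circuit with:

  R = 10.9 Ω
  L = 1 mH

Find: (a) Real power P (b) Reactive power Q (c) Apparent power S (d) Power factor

Step 1 — Angular frequency: ω = 2π·f = 2π·66.9 = 420.3 rad/s.
Step 2 — Component impedances:
  R: Z = R = 10.9 Ω
  L: Z = jωL = j·420.3·0.001 = 0 + j0.4203 Ω
Step 3 — Series combination: Z_total = R + L = 10.9 + j0.4203 Ω = 10.91∠2.2° Ω.
Step 4 — Source phasor: V = 40.3∠161.5° V = -38.22 + j12.79 V.
Step 5 — Current: I = V / Z = -3.456 + j1.306 A = 3.695∠159.3° A.
Step 6 — Complex power: S = V·I* = 148.8 + j5.737 VA.
Step 7 — Real power: P = Re(S) = 148.8 W.
Step 8 — Reactive power: Q = Im(S) = 5.737 VAR.
Step 9 — Apparent power: |S| = 148.9 VA.
Step 10 — Power factor: PF = P/|S| = 0.9993 (lagging).

(a) P = 148.8 W  (b) Q = 5.737 VAR  (c) S = 148.9 VA  (d) PF = 0.9993 (lagging)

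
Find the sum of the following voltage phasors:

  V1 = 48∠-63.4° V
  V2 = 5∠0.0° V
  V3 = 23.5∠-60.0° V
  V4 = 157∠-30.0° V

Step 1 — Convert each phasor to rectangular form:
  V1 = 48·(cos(-63.4°) + j·sin(-63.4°)) = 21.49 - j42.92 V
  V2 = 5·(cos(0.0°) + j·sin(0.0°)) = 5 V
  V3 = 23.5·(cos(-60.0°) + j·sin(-60.0°)) = 11.75 - j20.35 V
  V4 = 157·(cos(-30.0°) + j·sin(-30.0°)) = 136 - j78.5 V
Step 2 — Sum components: V_total = 174.2 - j141.8 V.
Step 3 — Convert to polar: |V_total| = 224.6 V, ∠V_total = -39.1°.

V_total = 224.6∠-39.1° V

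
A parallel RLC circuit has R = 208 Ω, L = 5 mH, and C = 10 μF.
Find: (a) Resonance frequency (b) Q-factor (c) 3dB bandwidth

Step 1 — Resonance: ω₀ = 1/√(LC) = 1/√(0.005·1e-05) = 4472 rad/s.
Step 2 — f₀ = ω₀/(2π) = 711.8 Hz.
Step 3 — Parallel Q: Q = R/(ω₀L) = 208/(4472·0.005) = 9.302.
Step 4 — Bandwidth: Δω = ω₀/Q = 480.8 rad/s; BW = Δω/(2π) = 76.52 Hz.

(a) f₀ = 711.8 Hz  (b) Q = 9.302  (c) BW = 76.52 Hz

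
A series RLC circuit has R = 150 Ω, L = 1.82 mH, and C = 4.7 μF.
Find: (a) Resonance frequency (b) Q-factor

Step 1 — Resonance condition Im(Z)=0 gives ω₀ = 1/√(LC).
Step 2 — ω₀ = 1/√(0.00182·4.7e-06) = 1.081e+04 rad/s.
Step 3 — f₀ = ω₀/(2π) = 1721 Hz.
Step 4 — Series Q: Q = ω₀L/R = 1.081e+04·0.00182/150 = 0.1312.

(a) f₀ = 1721 Hz  (b) Q = 0.1312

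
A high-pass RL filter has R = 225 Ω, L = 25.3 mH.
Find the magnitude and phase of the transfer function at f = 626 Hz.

Step 1 — Angular frequency: ω = 2π·626 = 3933 rad/s.
Step 2 — Transfer function: H(jω) = jωL/(R + jωL).
Step 3 — Numerator jωL = j·99.51; denominator R + jωL = 225 + j99.51.
Step 4 — H = 0.1636 + j0.3699.
Step 5 — Magnitude: |H| = 0.4045 (-7.9 dB); phase: φ = 66.1°.

|H| = 0.4045 (-7.9 dB), φ = 66.1°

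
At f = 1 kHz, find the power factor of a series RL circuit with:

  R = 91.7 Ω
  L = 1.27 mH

Step 1 — Angular frequency: ω = 2π·f = 2π·1000 = 6283 rad/s.
Step 2 — Component impedances:
  R: Z = R = 91.7 Ω
  L: Z = jωL = j·6283·0.00127 = 0 + j7.98 Ω
Step 3 — Series combination: Z_total = R + L = 91.7 + j7.98 Ω = 92.05∠5.0° Ω.
Step 4 — Power factor: PF = cos(φ) = Re(Z)/|Z| = 91.7/92.05 = 0.9962.
Step 5 — Type: Im(Z) = 7.98 ⇒ lagging (phase φ = 5.0°).

PF = 0.9962 (lagging, φ = 5.0°)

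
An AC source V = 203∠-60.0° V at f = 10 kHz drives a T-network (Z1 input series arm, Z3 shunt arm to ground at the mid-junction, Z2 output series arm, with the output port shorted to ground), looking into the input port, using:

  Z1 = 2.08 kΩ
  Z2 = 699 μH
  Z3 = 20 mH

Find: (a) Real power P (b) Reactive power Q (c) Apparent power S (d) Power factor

Step 1 — Angular frequency: ω = 2π·f = 2π·1e+04 = 6.283e+04 rad/s.
Step 2 — Component impedances:
  Z1: Z = R = 2080 Ω
  Z2: Z = jωL = j·6.283e+04·0.000699 = 0 + j43.92 Ω
  Z3: Z = jωL = j·6.283e+04·0.02 = 0 + j1257 Ω
Step 3 — With the output port shorted to ground, the output series arm Z2 runs from the junction to ground; the shunt arm Z3 also runs from the junction to ground. They appear in parallel: Z3 || Z2 = 0 + j42.44 Ω.
Step 4 — Series with input arm Z1: Z_in = Z1 + (Z3 || Z2) = 2080 + j42.44 Ω = 2080∠1.2° Ω.
Step 5 — Source phasor: V = 203∠-60.0° V = 101.5 - j175.8 V.
Step 6 — Current: I = V / Z = 0.04705 - j0.08548 A = 0.09758∠-61.2° A.
Step 7 — Complex power: S = V·I* = 19.8 + j0.404 VA.
Step 8 — Real power: P = Re(S) = 19.8 W.
Step 9 — Reactive power: Q = Im(S) = 0.404 VAR.
Step 10 — Apparent power: |S| = 19.81 VA.
Step 11 — Power factor: PF = P/|S| = 0.9998 (lagging).

(a) P = 19.8 W  (b) Q = 0.404 VAR  (c) S = 19.81 VA  (d) PF = 0.9998 (lagging)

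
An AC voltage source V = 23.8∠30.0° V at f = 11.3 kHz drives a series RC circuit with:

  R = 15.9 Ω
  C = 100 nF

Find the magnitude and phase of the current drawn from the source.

Step 1 — Angular frequency: ω = 2π·f = 2π·1.13e+04 = 7.1e+04 rad/s.
Step 2 — Component impedances:
  R: Z = R = 15.9 Ω
  C: Z = 1/(jωC) = -j/(ω·C) = 0 - j140.8 Ω
Step 3 — Series combination: Z_total = R + C = 15.9 - j140.8 Ω = 141.7∠-83.6° Ω.
Step 4 — Source phasor: V = 23.8∠30.0° V = 20.61 + j11.9 V.
Step 5 — Ohm's law: I = V / Z_total = (20.61 + j11.9) / (15.9 - j140.8) = -0.06711 + j0.1539 A.
Step 6 — Convert to polar: |I| = 0.1679 A, ∠I = 113.6°.

I = 0.1679∠113.6° A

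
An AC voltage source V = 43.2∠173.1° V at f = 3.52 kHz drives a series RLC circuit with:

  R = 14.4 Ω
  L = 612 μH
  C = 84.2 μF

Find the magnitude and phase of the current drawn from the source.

Step 1 — Angular frequency: ω = 2π·f = 2π·3520 = 2.212e+04 rad/s.
Step 2 — Component impedances:
  R: Z = R = 14.4 Ω
  L: Z = jωL = j·2.212e+04·0.000612 = 0 + j13.54 Ω
  C: Z = 1/(jωC) = -j/(ω·C) = 0 - j0.537 Ω
Step 3 — Series combination: Z_total = R + L + C = 14.4 + j13 Ω = 19.4∠42.1° Ω.
Step 4 — Source phasor: V = 43.2∠173.1° V = -42.89 + j5.19 V.
Step 5 — Ohm's law: I = V / Z_total = (-42.89 + j5.19) / (14.4 + j13) = -1.462 + j1.68 A.
Step 6 — Convert to polar: |I| = 2.227 A, ∠I = 131.0°.

I = 2.227∠131.0° A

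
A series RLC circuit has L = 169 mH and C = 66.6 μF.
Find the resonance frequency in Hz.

Step 1 — Resonance condition Im(Z)=0 gives ω₀ = 1/√(LC).
Step 2 — ω₀ = 1/√(0.169·6.66e-05) = 298.1 rad/s.
Step 3 — f₀ = ω₀/(2π) = 47.44 Hz.

f₀ = 47.44 Hz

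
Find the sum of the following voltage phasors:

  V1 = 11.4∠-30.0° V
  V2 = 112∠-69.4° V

Step 1 — Convert each phasor to rectangular form:
  V1 = 11.4·(cos(-30.0°) + j·sin(-30.0°)) = 9.873 - j5.7 V
  V2 = 112·(cos(-69.4°) + j·sin(-69.4°)) = 39.41 - j104.8 V
Step 2 — Sum components: V_total = 49.28 - j110.5 V.
Step 3 — Convert to polar: |V_total| = 121 V, ∠V_total = -66.0°.

V_total = 121∠-66.0° V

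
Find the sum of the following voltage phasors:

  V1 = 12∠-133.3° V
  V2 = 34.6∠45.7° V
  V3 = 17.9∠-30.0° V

Step 1 — Convert each phasor to rectangular form:
  V1 = 12·(cos(-133.3°) + j·sin(-133.3°)) = -8.23 - j8.733 V
  V2 = 34.6·(cos(45.7°) + j·sin(45.7°)) = 24.17 + j24.76 V
  V3 = 17.9·(cos(-30.0°) + j·sin(-30.0°)) = 15.5 - j8.95 V
Step 2 — Sum components: V_total = 31.44 + j7.08 V.
Step 3 — Convert to polar: |V_total| = 32.22 V, ∠V_total = 12.7°.

V_total = 32.22∠12.7° V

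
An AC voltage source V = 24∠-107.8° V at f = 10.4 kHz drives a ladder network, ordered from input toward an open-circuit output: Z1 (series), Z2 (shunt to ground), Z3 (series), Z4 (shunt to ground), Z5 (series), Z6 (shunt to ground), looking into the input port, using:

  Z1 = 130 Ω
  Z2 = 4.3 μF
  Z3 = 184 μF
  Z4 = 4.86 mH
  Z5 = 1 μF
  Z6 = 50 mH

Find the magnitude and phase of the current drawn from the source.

Step 1 — Angular frequency: ω = 2π·f = 2π·1.04e+04 = 6.535e+04 rad/s.
Step 2 — Component impedances:
  Z1: Z = R = 130 Ω
  Z2: Z = 1/(jωC) = -j/(ω·C) = 0 - j3.559 Ω
  Z3: Z = 1/(jωC) = -j/(ω·C) = 0 - j0.08317 Ω
  Z4: Z = jωL = j·6.535e+04·0.00486 = 0 + j317.6 Ω
  Z5: Z = 1/(jωC) = -j/(ω·C) = 0 - j15.3 Ω
  Z6: Z = jωL = j·6.535e+04·0.05 = 0 + j3267 Ω
Step 3 — Ladder network (open output): work backward from the far end, alternating series and parallel combinations. Z_in = 130 - j3.603 Ω = 130∠-1.6° Ω.
Step 4 — Source phasor: V = 24∠-107.8° V = -7.337 - j22.85 V.
Step 5 — Ohm's law: I = V / Z_total = (-7.337 - j22.85) / (130 - j3.603) = -0.05152 - j0.1772 A.
Step 6 — Convert to polar: |I| = 0.1845 A, ∠I = -106.2°.

I = 0.1845∠-106.2° A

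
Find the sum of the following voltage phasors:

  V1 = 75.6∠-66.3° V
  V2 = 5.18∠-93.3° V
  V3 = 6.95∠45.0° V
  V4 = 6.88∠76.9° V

Step 1 — Convert each phasor to rectangular form:
  V1 = 75.6·(cos(-66.3°) + j·sin(-66.3°)) = 30.39 - j69.22 V
  V2 = 5.18·(cos(-93.3°) + j·sin(-93.3°)) = -0.2982 - j5.171 V
  V3 = 6.95·(cos(45.0°) + j·sin(45.0°)) = 4.914 + j4.914 V
  V4 = 6.88·(cos(76.9°) + j·sin(76.9°)) = 1.559 + j6.701 V
Step 2 — Sum components: V_total = 36.56 - j62.78 V.
Step 3 — Convert to polar: |V_total| = 72.65 V, ∠V_total = -59.8°.

V_total = 72.65∠-59.8° V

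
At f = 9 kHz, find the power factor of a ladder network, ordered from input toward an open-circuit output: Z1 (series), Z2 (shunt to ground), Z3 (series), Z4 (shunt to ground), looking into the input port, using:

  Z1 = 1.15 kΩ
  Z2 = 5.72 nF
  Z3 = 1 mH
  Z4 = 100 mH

Step 1 — Angular frequency: ω = 2π·f = 2π·9000 = 5.655e+04 rad/s.
Step 2 — Component impedances:
  Z1: Z = R = 1150 Ω
  Z2: Z = 1/(jωC) = -j/(ω·C) = 0 - j3092 Ω
  Z3: Z = jωL = j·5.655e+04·0.001 = 0 + j56.55 Ω
  Z4: Z = jωL = j·5.655e+04·0.1 = 0 + j5655 Ω
Step 3 — Ladder network (open output): work backward from the far end, alternating series and parallel combinations. Z_in = 1150 - j6740 Ω = 6837∠-80.3° Ω.
Step 4 — Power factor: PF = cos(φ) = Re(Z)/|Z| = 1150/6837 = 0.1682.
Step 5 — Type: Im(Z) = -6740 ⇒ leading (phase φ = -80.3°).

PF = 0.1682 (leading, φ = -80.3°)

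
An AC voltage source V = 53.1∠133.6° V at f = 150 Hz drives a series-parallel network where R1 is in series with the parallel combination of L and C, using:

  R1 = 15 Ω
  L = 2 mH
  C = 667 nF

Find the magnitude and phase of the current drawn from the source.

Step 1 — Angular frequency: ω = 2π·f = 2π·150 = 942.5 rad/s.
Step 2 — Component impedances:
  R1: Z = R = 15 Ω
  L: Z = jωL = j·942.5·0.002 = 0 + j1.885 Ω
  C: Z = 1/(jωC) = -j/(ω·C) = 0 - j1591 Ω
Step 3 — Parallel branch: L || C = 1/(1/L + 1/C) = 0 + j1.887 Ω.
Step 4 — Series with R1: Z_total = R1 + (L || C) = 15 + j1.887 Ω = 15.12∠7.2° Ω.
Step 5 — Source phasor: V = 53.1∠133.6° V = -36.62 + j38.45 V.
Step 6 — Ohm's law: I = V / Z_total = (-36.62 + j38.45) / (15 + j1.887) = -2.086 + j2.826 A.
Step 7 — Convert to polar: |I| = 3.512 A, ∠I = 126.4°.

I = 3.512∠126.4° A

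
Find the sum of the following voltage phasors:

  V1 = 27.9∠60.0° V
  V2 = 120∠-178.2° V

Step 1 — Convert each phasor to rectangular form:
  V1 = 27.9·(cos(60.0°) + j·sin(60.0°)) = 13.95 + j24.16 V
  V2 = 120·(cos(-178.2°) + j·sin(-178.2°)) = -119.9 - j3.769 V
Step 2 — Sum components: V_total = -106 + j20.39 V.
Step 3 — Convert to polar: |V_total| = 107.9 V, ∠V_total = 169.1°.

V_total = 107.9∠169.1° V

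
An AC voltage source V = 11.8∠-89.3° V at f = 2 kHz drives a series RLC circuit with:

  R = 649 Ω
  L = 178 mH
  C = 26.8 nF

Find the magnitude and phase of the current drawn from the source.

Step 1 — Angular frequency: ω = 2π·f = 2π·2000 = 1.257e+04 rad/s.
Step 2 — Component impedances:
  R: Z = R = 649 Ω
  L: Z = jωL = j·1.257e+04·0.178 = 0 + j2237 Ω
  C: Z = 1/(jωC) = -j/(ω·C) = 0 - j2969 Ω
Step 3 — Series combination: Z_total = R + L + C = 649 - j732.5 Ω = 978.6∠-48.5° Ω.
Step 4 — Source phasor: V = 11.8∠-89.3° V = 0.1442 - j11.8 V.
Step 5 — Ohm's law: I = V / Z_total = (0.1442 - j11.8) / (649 - j732.5) = 0.009122 - j0.007885 A.
Step 6 — Convert to polar: |I| = 0.01206 A, ∠I = -40.8°.

I = 0.01206∠-40.8° A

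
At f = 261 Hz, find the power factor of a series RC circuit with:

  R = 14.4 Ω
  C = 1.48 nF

Step 1 — Angular frequency: ω = 2π·f = 2π·261 = 1640 rad/s.
Step 2 — Component impedances:
  R: Z = R = 14.4 Ω
  C: Z = 1/(jωC) = -j/(ω·C) = 0 - j4.12e+05 Ω
Step 3 — Series combination: Z_total = R + C = 14.4 - j4.12e+05 Ω = 4.12e+05∠-90.0° Ω.
Step 4 — Power factor: PF = cos(φ) = Re(Z)/|Z| = 14.4/4.12e+05 = 3.495e-05.
Step 5 — Type: Im(Z) = -4.12e+05 ⇒ leading (phase φ = -90.0°).

PF = 3.495e-05 (leading, φ = -90.0°)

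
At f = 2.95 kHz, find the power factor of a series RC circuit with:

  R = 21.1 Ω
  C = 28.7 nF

Step 1 — Angular frequency: ω = 2π·f = 2π·2950 = 1.854e+04 rad/s.
Step 2 — Component impedances:
  R: Z = R = 21.1 Ω
  C: Z = 1/(jωC) = -j/(ω·C) = 0 - j1880 Ω
Step 3 — Series combination: Z_total = R + C = 21.1 - j1880 Ω = 1880∠-89.4° Ω.
Step 4 — Power factor: PF = cos(φ) = Re(Z)/|Z| = 21.1/1880 = 0.01122.
Step 5 — Type: Im(Z) = -1880 ⇒ leading (phase φ = -89.4°).

PF = 0.01122 (leading, φ = -89.4°)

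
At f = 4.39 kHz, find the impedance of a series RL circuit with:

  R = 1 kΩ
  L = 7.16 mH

Step 1 — Angular frequency: ω = 2π·f = 2π·4390 = 2.758e+04 rad/s.
Step 2 — Component impedances:
  R: Z = R = 1000 Ω
  L: Z = jωL = j·2.758e+04·0.00716 = 0 + j197.5 Ω
Step 3 — Series combination: Z_total = R + L = 1000 + j197.5 Ω = 1019∠11.2° Ω.

Z = 1000 + j197.5 Ω = 1019∠11.2° Ω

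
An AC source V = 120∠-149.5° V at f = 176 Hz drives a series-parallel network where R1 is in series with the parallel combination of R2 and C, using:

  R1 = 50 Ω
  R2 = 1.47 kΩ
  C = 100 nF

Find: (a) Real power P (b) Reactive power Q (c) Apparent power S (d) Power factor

Step 1 — Angular frequency: ω = 2π·f = 2π·176 = 1106 rad/s.
Step 2 — Component impedances:
  R1: Z = R = 50 Ω
  R2: Z = R = 1470 Ω
  C: Z = 1/(jωC) = -j/(ω·C) = 0 - j9043 Ω
Step 3 — Parallel branch: R2 || C = 1/(1/R2 + 1/C) = 1432 - j232.8 Ω.
Step 4 — Series with R1: Z_total = R1 + (R2 || C) = 1482 - j232.8 Ω = 1500∠-8.9° Ω.
Step 5 — Source phasor: V = 120∠-149.5° V = -103.4 - j60.9 V.
Step 6 — Current: I = V / Z = -0.06178 - j0.0508 A = 0.07998∠-140.6° A.
Step 7 — Complex power: S = V·I* = 9.482 - j1.489 VA.
Step 8 — Real power: P = Re(S) = 9.482 W.
Step 9 — Reactive power: Q = Im(S) = -1.489 VAR.
Step 10 — Apparent power: |S| = 9.598 VA.
Step 11 — Power factor: PF = P/|S| = 0.9879 (leading).

(a) P = 9.482 W  (b) Q = -1.489 VAR  (c) S = 9.598 VA  (d) PF = 0.9879 (leading)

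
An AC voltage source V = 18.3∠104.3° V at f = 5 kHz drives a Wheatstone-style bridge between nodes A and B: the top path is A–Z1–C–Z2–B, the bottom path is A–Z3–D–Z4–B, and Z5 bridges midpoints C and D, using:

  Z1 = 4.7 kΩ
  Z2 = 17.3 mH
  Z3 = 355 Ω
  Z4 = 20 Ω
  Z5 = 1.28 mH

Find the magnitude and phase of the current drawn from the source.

Step 1 — Angular frequency: ω = 2π·f = 2π·5000 = 3.142e+04 rad/s.
Step 2 — Component impedances:
  Z1: Z = R = 4700 Ω
  Z2: Z = jωL = j·3.142e+04·0.0173 = 0 + j543.5 Ω
  Z3: Z = R = 355 Ω
  Z4: Z = R = 20 Ω
  Z5: Z = jωL = j·3.142e+04·0.00128 = 0 + j40.21 Ω
Step 3 — Bridge requires nodal analysis (the Z5 bridge couples midpoints C and D, so the two paths cannot be reduced to a simple series/parallel combination). Setting node B to ground and injecting 1 A at node A, the 3-node admittance system at A, C, D solves to V_A = Z_AB = 349.9 + j0.8639 Ω = 349.9∠0.1° Ω.
Step 4 — Source phasor: V = 18.3∠104.3° V = -4.52 + j17.73 V.
Step 5 — Ohm's law: I = V / Z_total = (-4.52 + j17.73) / (349.9 + j0.8639) = -0.01279 + j0.05072 A.
Step 6 — Convert to polar: |I| = 0.05231 A, ∠I = 104.2°.

I = 0.05231∠104.2° A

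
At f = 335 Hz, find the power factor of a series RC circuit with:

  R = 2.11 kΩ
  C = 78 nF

Step 1 — Angular frequency: ω = 2π·f = 2π·335 = 2105 rad/s.
Step 2 — Component impedances:
  R: Z = R = 2110 Ω
  C: Z = 1/(jωC) = -j/(ω·C) = 0 - j6091 Ω
Step 3 — Series combination: Z_total = R + C = 2110 - j6091 Ω = 6446∠-70.9° Ω.
Step 4 — Power factor: PF = cos(φ) = Re(Z)/|Z| = 2110/6446 = 0.3273.
Step 5 — Type: Im(Z) = -6091 ⇒ leading (phase φ = -70.9°).

PF = 0.3273 (leading, φ = -70.9°)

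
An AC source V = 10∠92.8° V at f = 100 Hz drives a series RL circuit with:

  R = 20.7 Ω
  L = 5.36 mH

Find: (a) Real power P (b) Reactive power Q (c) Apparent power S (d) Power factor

Step 1 — Angular frequency: ω = 2π·f = 2π·100 = 628.3 rad/s.
Step 2 — Component impedances:
  R: Z = R = 20.7 Ω
  L: Z = jωL = j·628.3·0.00536 = 0 + j3.368 Ω
Step 3 — Series combination: Z_total = R + L = 20.7 + j3.368 Ω = 20.97∠9.2° Ω.
Step 4 — Source phasor: V = 10∠92.8° V = -0.4885 + j9.988 V.
Step 5 — Current: I = V / Z = 0.05349 + j0.4738 A = 0.4768∠83.6° A.
Step 6 — Complex power: S = V·I* = 4.706 + j0.7657 VA.
Step 7 — Real power: P = Re(S) = 4.706 W.
Step 8 — Reactive power: Q = Im(S) = 0.7657 VAR.
Step 9 — Apparent power: |S| = 4.768 VA.
Step 10 — Power factor: PF = P/|S| = 0.987 (lagging).

(a) P = 4.706 W  (b) Q = 0.7657 VAR  (c) S = 4.768 VA  (d) PF = 0.987 (lagging)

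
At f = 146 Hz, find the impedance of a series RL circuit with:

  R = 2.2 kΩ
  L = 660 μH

Step 1 — Angular frequency: ω = 2π·f = 2π·146 = 917.3 rad/s.
Step 2 — Component impedances:
  R: Z = R = 2200 Ω
  L: Z = jωL = j·917.3·0.00066 = 0 + j0.6054 Ω
Step 3 — Series combination: Z_total = R + L = 2200 + j0.6054 Ω = 2200∠0.0° Ω.

Z = 2200 + j0.6054 Ω = 2200∠0.0° Ω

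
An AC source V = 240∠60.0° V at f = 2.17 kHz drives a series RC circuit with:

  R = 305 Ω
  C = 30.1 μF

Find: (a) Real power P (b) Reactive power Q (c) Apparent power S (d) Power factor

Step 1 — Angular frequency: ω = 2π·f = 2π·2170 = 1.363e+04 rad/s.
Step 2 — Component impedances:
  R: Z = R = 305 Ω
  C: Z = 1/(jωC) = -j/(ω·C) = 0 - j2.437 Ω
Step 3 — Series combination: Z_total = R + C = 305 - j2.437 Ω = 305∠-0.5° Ω.
Step 4 — Source phasor: V = 240∠60.0° V = 120 + j207.8 V.
Step 5 — Current: I = V / Z = 0.388 + j0.6846 A = 0.7869∠60.5° A.
Step 6 — Complex power: S = V·I* = 188.8 - j1.509 VA.
Step 7 — Real power: P = Re(S) = 188.8 W.
Step 8 — Reactive power: Q = Im(S) = -1.509 VAR.
Step 9 — Apparent power: |S| = 188.8 VA.
Step 10 — Power factor: PF = P/|S| = 1 (leading).

(a) P = 188.8 W  (b) Q = -1.509 VAR  (c) S = 188.8 VA  (d) PF = 1 (leading)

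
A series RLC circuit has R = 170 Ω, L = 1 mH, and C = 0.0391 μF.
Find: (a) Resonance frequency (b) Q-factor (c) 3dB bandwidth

Step 1 — Resonance: ω₀ = 1/√(LC) = 1/√(0.001·3.91e-08) = 1.599e+05 rad/s.
Step 2 — f₀ = ω₀/(2π) = 2.545e+04 Hz.
Step 3 — Series Q: Q = ω₀L/R = 1.599e+05·0.001/170 = 0.9407.
Step 4 — Bandwidth: Δω = ω₀/Q = 1.7e+05 rad/s; BW = Δω/(2π) = 2.706e+04 Hz.

(a) f₀ = 2.545e+04 Hz  (b) Q = 0.9407  (c) BW = 2.706e+04 Hz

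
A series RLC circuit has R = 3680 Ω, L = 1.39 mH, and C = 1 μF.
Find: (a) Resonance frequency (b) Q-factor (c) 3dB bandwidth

Step 1 — Resonance condition Im(Z)=0 gives ω₀ = 1/√(LC).
Step 2 — ω₀ = 1/√(0.00139·1e-06) = 2.682e+04 rad/s.
Step 3 — f₀ = ω₀/(2π) = 4269 Hz.
Step 4 — Series Q: Q = ω₀L/R = 2.682e+04·0.00139/3680 = 0.01013.
Step 5 — 3dB bandwidth: Δω = ω₀/Q = 2.647e+06 rad/s; BW = Δω/(2π) = 4.214e+05 Hz.

(a) f₀ = 4269 Hz  (b) Q = 0.01013  (c) BW = 4.214e+05 Hz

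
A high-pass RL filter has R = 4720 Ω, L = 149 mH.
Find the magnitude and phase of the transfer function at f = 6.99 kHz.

Step 1 — Angular frequency: ω = 2π·6990 = 4.392e+04 rad/s.
Step 2 — Transfer function: H(jω) = jωL/(R + jωL).
Step 3 — Numerator jωL = j·6544; denominator R + jωL = 4720 + j6544.
Step 4 — H = 0.6578 + j0.4744.
Step 5 — Magnitude: |H| = 0.811 (-1.8 dB); phase: φ = 35.8°.

|H| = 0.811 (-1.8 dB), φ = 35.8°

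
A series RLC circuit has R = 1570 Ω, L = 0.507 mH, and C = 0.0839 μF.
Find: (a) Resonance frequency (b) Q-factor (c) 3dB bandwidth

Step 1 — Resonance: ω₀ = 1/√(LC) = 1/√(0.000507·8.39e-08) = 1.533e+05 rad/s.
Step 2 — f₀ = ω₀/(2π) = 2.44e+04 Hz.
Step 3 — Series Q: Q = ω₀L/R = 1.533e+05·0.000507/1570 = 0.04951.
Step 4 — Bandwidth: Δω = ω₀/Q = 3.097e+06 rad/s; BW = Δω/(2π) = 4.928e+05 Hz.

(a) f₀ = 2.44e+04 Hz  (b) Q = 0.04951  (c) BW = 4.928e+05 Hz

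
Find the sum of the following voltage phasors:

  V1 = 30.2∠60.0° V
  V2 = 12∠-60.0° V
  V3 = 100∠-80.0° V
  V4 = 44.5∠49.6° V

Step 1 — Convert each phasor to rectangular form:
  V1 = 30.2·(cos(60.0°) + j·sin(60.0°)) = 15.1 + j26.15 V
  V2 = 12·(cos(-60.0°) + j·sin(-60.0°)) = 6 - j10.39 V
  V3 = 100·(cos(-80.0°) + j·sin(-80.0°)) = 17.36 - j98.48 V
  V4 = 44.5·(cos(49.6°) + j·sin(49.6°)) = 28.84 + j33.89 V
Step 2 — Sum components: V_total = 67.31 - j48.83 V.
Step 3 — Convert to polar: |V_total| = 83.15 V, ∠V_total = -36.0°.

V_total = 83.15∠-36.0° V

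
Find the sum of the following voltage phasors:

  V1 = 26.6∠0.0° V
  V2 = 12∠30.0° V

Step 1 — Convert each phasor to rectangular form:
  V1 = 26.6·(cos(0.0°) + j·sin(0.0°)) = 26.6 V
  V2 = 12·(cos(30.0°) + j·sin(30.0°)) = 10.39 + j6 V
Step 2 — Sum components: V_total = 36.99 + j6 V.
Step 3 — Convert to polar: |V_total| = 37.48 V, ∠V_total = 9.2°.

V_total = 37.48∠9.2° V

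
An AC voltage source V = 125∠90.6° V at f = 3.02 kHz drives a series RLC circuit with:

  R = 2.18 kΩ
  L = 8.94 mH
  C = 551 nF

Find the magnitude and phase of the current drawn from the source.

Step 1 — Angular frequency: ω = 2π·f = 2π·3020 = 1.898e+04 rad/s.
Step 2 — Component impedances:
  R: Z = R = 2180 Ω
  L: Z = jωL = j·1.898e+04·0.00894 = 0 + j169.6 Ω
  C: Z = 1/(jωC) = -j/(ω·C) = 0 - j95.64 Ω
Step 3 — Series combination: Z_total = R + L + C = 2180 + j73.99 Ω = 2181∠1.9° Ω.
Step 4 — Source phasor: V = 125∠90.6° V = -1.309 + j125 V.
Step 5 — Ohm's law: I = V / Z_total = (-1.309 + j125) / (2180 + j73.99) = 0.001344 + j0.05729 A.
Step 6 — Convert to polar: |I| = 0.05731 A, ∠I = 88.7°.

I = 0.05731∠88.7° A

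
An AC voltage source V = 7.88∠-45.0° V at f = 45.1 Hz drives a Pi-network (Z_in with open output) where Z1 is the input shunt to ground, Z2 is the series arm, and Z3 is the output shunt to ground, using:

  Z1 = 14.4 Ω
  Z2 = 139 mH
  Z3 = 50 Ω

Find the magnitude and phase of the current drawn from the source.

Step 1 — Angular frequency: ω = 2π·f = 2π·45.1 = 283.4 rad/s.
Step 2 — Component impedances:
  Z1: Z = R = 14.4 Ω
  Z2: Z = jωL = j·283.4·0.139 = 0 + j39.39 Ω
  Z3: Z = R = 50 Ω
Step 3 — With open output, the series arm Z2 and the output shunt Z3 appear in series to ground: Z2 + Z3 = 50 + j39.39 Ω.
Step 4 — Parallel with input shunt Z1: Z_in = Z1 || (Z2 + Z3) = 12.06 + j1.433 Ω = 12.14∠6.8° Ω.
Step 5 — Source phasor: V = 7.88∠-45.0° V = 5.572 - j5.572 V.
Step 6 — Ohm's law: I = V / Z_total = (5.572 - j5.572) / (12.06 + j1.433) = 0.4015 - j0.5099 A.
Step 7 — Convert to polar: |I| = 0.649 A, ∠I = -51.8°.

I = 0.649∠-51.8° A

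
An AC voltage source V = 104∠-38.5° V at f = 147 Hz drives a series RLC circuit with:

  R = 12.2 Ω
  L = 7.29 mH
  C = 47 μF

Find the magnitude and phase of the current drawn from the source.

Step 1 — Angular frequency: ω = 2π·f = 2π·147 = 923.6 rad/s.
Step 2 — Component impedances:
  R: Z = R = 12.2 Ω
  L: Z = jωL = j·923.6·0.00729 = 0 + j6.733 Ω
  C: Z = 1/(jωC) = -j/(ω·C) = 0 - j23.04 Ω
Step 3 — Series combination: Z_total = R + L + C = 12.2 - j16.3 Ω = 20.36∠-53.2° Ω.
Step 4 — Source phasor: V = 104∠-38.5° V = 81.39 - j64.74 V.
Step 5 — Ohm's law: I = V / Z_total = (81.39 - j64.74) / (12.2 - j16.3) = 4.941 + j1.295 A.
Step 6 — Convert to polar: |I| = 5.108 A, ∠I = 14.7°.

I = 5.108∠14.7° A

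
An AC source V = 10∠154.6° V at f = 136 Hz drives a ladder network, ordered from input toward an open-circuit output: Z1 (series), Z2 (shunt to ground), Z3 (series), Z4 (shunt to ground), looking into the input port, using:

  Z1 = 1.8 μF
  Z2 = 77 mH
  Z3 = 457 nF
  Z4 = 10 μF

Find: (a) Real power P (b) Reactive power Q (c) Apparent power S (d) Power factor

Step 1 — Angular frequency: ω = 2π·f = 2π·136 = 854.5 rad/s.
Step 2 — Component impedances:
  Z1: Z = 1/(jωC) = -j/(ω·C) = 0 - j650.1 Ω
  Z2: Z = jωL = j·854.5·0.077 = 0 + j65.8 Ω
  Z3: Z = 1/(jωC) = -j/(ω·C) = 0 - j2561 Ω
  Z4: Z = 1/(jωC) = -j/(ω·C) = 0 - j117 Ω
Step 3 — Ladder network (open output): work backward from the far end, alternating series and parallel combinations. Z_in = 0 - j582.7 Ω = 582.7∠-90.0° Ω.
Step 4 — Source phasor: V = 10∠154.6° V = -9.033 + j4.289 V.
Step 5 — Current: I = V / Z = -0.007361 - j0.0155 A = 0.01716∠-115.4° A.
Step 6 — Complex power: S = V·I* = 0 - j0.1716 VA.
Step 7 — Real power: P = Re(S) = 0 W.
Step 8 — Reactive power: Q = Im(S) = -0.1716 VAR.
Step 9 — Apparent power: |S| = 0.1716 VA.
Step 10 — Power factor: PF = P/|S| = 0 (leading).

(a) P = 0 W  (b) Q = -0.1716 VAR  (c) S = 0.1716 VA  (d) PF = 0 (leading)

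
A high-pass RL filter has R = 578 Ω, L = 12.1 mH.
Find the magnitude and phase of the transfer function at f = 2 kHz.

Step 1 — Angular frequency: ω = 2π·2000 = 1.257e+04 rad/s.
Step 2 — Transfer function: H(jω) = jωL/(R + jωL).
Step 3 — Numerator jωL = j·152.1; denominator R + jωL = 578 + j152.1.
Step 4 — H = 0.06473 + j0.246.
Step 5 — Magnitude: |H| = 0.2544 (-11.9 dB); phase: φ = 75.3°.

|H| = 0.2544 (-11.9 dB), φ = 75.3°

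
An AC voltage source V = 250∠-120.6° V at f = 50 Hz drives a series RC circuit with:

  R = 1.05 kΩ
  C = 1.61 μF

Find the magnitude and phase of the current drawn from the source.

Step 1 — Angular frequency: ω = 2π·f = 2π·50 = 314.2 rad/s.
Step 2 — Component impedances:
  R: Z = R = 1050 Ω
  C: Z = 1/(jωC) = -j/(ω·C) = 0 - j1977 Ω
Step 3 — Series combination: Z_total = R + C = 1050 - j1977 Ω = 2239∠-62.0° Ω.
Step 4 — Source phasor: V = 250∠-120.6° V = -127.3 - j215.2 V.
Step 5 — Ohm's law: I = V / Z_total = (-127.3 - j215.2) / (1050 - j1977) = 0.05823 - j0.09529 A.
Step 6 — Convert to polar: |I| = 0.1117 A, ∠I = -58.6°.

I = 0.1117∠-58.6° A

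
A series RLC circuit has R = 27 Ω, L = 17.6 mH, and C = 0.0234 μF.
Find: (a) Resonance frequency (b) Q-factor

Step 1 — Resonance condition Im(Z)=0 gives ω₀ = 1/√(LC).
Step 2 — ω₀ = 1/√(0.0176·2.34e-08) = 4.928e+04 rad/s.
Step 3 — f₀ = ω₀/(2π) = 7843 Hz.
Step 4 — Series Q: Q = ω₀L/R = 4.928e+04·0.0176/27 = 32.12.

(a) f₀ = 7843 Hz  (b) Q = 32.12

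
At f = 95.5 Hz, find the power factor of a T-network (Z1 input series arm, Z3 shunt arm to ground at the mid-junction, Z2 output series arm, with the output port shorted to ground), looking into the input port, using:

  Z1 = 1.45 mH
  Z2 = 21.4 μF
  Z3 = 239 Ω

Step 1 — Angular frequency: ω = 2π·f = 2π·95.5 = 600 rad/s.
Step 2 — Component impedances:
  Z1: Z = jωL = j·600·0.00145 = 0 + j0.8701 Ω
  Z2: Z = 1/(jωC) = -j/(ω·C) = 0 - j77.88 Ω
  Z3: Z = R = 239 Ω
Step 3 — With the output port shorted to ground, the output series arm Z2 runs from the junction to ground; the shunt arm Z3 also runs from the junction to ground. They appear in parallel: Z3 || Z2 = 22.94 - j70.4 Ω.
Step 4 — Series with input arm Z1: Z_in = Z1 + (Z3 || Z2) = 22.94 - j69.53 Ω = 73.22∠-71.7° Ω.
Step 5 — Power factor: PF = cos(φ) = Re(Z)/|Z| = 22.94/73.22 = 0.3133.
Step 6 — Type: Im(Z) = -69.53 ⇒ leading (phase φ = -71.7°).

PF = 0.3133 (leading, φ = -71.7°)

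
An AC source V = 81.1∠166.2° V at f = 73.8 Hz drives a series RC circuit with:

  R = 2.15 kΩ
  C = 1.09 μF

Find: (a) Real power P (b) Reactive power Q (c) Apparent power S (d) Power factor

Step 1 — Angular frequency: ω = 2π·f = 2π·73.8 = 463.7 rad/s.
Step 2 — Component impedances:
  R: Z = R = 2150 Ω
  C: Z = 1/(jωC) = -j/(ω·C) = 0 - j1979 Ω
Step 3 — Series combination: Z_total = R + C = 2150 - j1979 Ω = 2922∠-42.6° Ω.
Step 4 — Source phasor: V = 81.1∠166.2° V = -78.76 + j19.35 V.
Step 5 — Current: I = V / Z = -0.02432 - j0.01338 A = 0.02776∠-151.2° A.
Step 6 — Complex power: S = V·I* = 1.656 - j1.524 VA.
Step 7 — Real power: P = Re(S) = 1.656 W.
Step 8 — Reactive power: Q = Im(S) = -1.524 VAR.
Step 9 — Apparent power: |S| = 2.251 VA.
Step 10 — Power factor: PF = P/|S| = 0.7358 (leading).

(a) P = 1.656 W  (b) Q = -1.524 VAR  (c) S = 2.251 VA  (d) PF = 0.7358 (leading)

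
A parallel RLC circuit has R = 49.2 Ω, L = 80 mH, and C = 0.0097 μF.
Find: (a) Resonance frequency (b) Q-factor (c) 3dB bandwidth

Step 1 — Resonance: ω₀ = 1/√(LC) = 1/√(0.08·9.7e-09) = 3.59e+04 rad/s.
Step 2 — f₀ = ω₀/(2π) = 5713 Hz.
Step 3 — Parallel Q: Q = R/(ω₀L) = 49.2/(3.59e+04·0.08) = 0.01713.
Step 4 — Bandwidth: Δω = ω₀/Q = 2.095e+06 rad/s; BW = Δω/(2π) = 3.335e+05 Hz.

(a) f₀ = 5713 Hz  (b) Q = 0.01713  (c) BW = 3.335e+05 Hz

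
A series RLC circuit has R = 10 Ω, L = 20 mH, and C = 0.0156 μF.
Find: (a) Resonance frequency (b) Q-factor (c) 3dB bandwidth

Step 1 — Resonance: ω₀ = 1/√(LC) = 1/√(0.02·1.56e-08) = 5.661e+04 rad/s.
Step 2 — f₀ = ω₀/(2π) = 9010 Hz.
Step 3 — Series Q: Q = ω₀L/R = 5.661e+04·0.02/10 = 113.2.
Step 4 — Bandwidth: Δω = ω₀/Q = 500 rad/s; BW = Δω/(2π) = 79.58 Hz.

(a) f₀ = 9010 Hz  (b) Q = 113.2  (c) BW = 79.58 Hz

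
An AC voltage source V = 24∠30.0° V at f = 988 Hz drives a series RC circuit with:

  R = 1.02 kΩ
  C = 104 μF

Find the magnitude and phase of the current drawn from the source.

Step 1 — Angular frequency: ω = 2π·f = 2π·988 = 6208 rad/s.
Step 2 — Component impedances:
  R: Z = R = 1020 Ω
  C: Z = 1/(jωC) = -j/(ω·C) = 0 - j1.549 Ω
Step 3 — Series combination: Z_total = R + C = 1020 - j1.549 Ω = 1020∠-0.1° Ω.
Step 4 — Source phasor: V = 24∠30.0° V = 20.78 + j12 V.
Step 5 — Ohm's law: I = V / Z_total = (20.78 + j12) / (1020 - j1.549) = 0.02036 + j0.0118 A.
Step 6 — Convert to polar: |I| = 0.02353 A, ∠I = 30.1°.

I = 0.02353∠30.1° A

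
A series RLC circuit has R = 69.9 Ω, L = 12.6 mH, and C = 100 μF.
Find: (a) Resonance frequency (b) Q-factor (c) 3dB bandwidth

Step 1 — Resonance: ω₀ = 1/√(LC) = 1/√(0.0126·0.0001) = 890.9 rad/s.
Step 2 — f₀ = ω₀/(2π) = 141.8 Hz.
Step 3 — Series Q: Q = ω₀L/R = 890.9·0.0126/69.9 = 0.1606.
Step 4 — Bandwidth: Δω = ω₀/Q = 5548 rad/s; BW = Δω/(2π) = 882.9 Hz.

(a) f₀ = 141.8 Hz  (b) Q = 0.1606  (c) BW = 882.9 Hz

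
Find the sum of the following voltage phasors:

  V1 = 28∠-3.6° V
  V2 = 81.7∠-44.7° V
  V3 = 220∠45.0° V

Step 1 — Convert each phasor to rectangular form:
  V1 = 28·(cos(-3.6°) + j·sin(-3.6°)) = 27.94 - j1.758 V
  V2 = 81.7·(cos(-44.7°) + j·sin(-44.7°)) = 58.07 - j57.47 V
  V3 = 220·(cos(45.0°) + j·sin(45.0°)) = 155.6 + j155.6 V
Step 2 — Sum components: V_total = 241.6 + j96.34 V.
Step 3 — Convert to polar: |V_total| = 260.1 V, ∠V_total = 21.7°.

V_total = 260.1∠21.7° V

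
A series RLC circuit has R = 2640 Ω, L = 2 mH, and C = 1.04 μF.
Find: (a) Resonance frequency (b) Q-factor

Step 1 — Resonance condition Im(Z)=0 gives ω₀ = 1/√(LC).
Step 2 — ω₀ = 1/√(0.002·1.04e-06) = 2.193e+04 rad/s.
Step 3 — f₀ = ω₀/(2π) = 3490 Hz.
Step 4 — Series Q: Q = ω₀L/R = 2.193e+04·0.002/2640 = 0.01661.

(a) f₀ = 3490 Hz  (b) Q = 0.01661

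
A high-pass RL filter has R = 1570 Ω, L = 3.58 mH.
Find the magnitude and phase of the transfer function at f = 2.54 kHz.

Step 1 — Angular frequency: ω = 2π·2540 = 1.596e+04 rad/s.
Step 2 — Transfer function: H(jω) = jωL/(R + jωL).
Step 3 — Numerator jωL = j·57.13; denominator R + jωL = 1570 + j57.13.
Step 4 — H = 0.001323 + j0.03634.
Step 5 — Magnitude: |H| = 0.03637 (-28.8 dB); phase: φ = 87.9°.

|H| = 0.03637 (-28.8 dB), φ = 87.9°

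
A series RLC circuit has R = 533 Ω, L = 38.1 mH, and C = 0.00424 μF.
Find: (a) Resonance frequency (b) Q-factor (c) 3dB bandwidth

Step 1 — Resonance condition Im(Z)=0 gives ω₀ = 1/√(LC).
Step 2 — ω₀ = 1/√(0.0381·4.24e-09) = 7.868e+04 rad/s.
Step 3 — f₀ = ω₀/(2π) = 1.252e+04 Hz.
Step 4 — Series Q: Q = ω₀L/R = 7.868e+04·0.0381/533 = 5.624.
Step 5 — 3dB bandwidth: Δω = ω₀/Q = 1.399e+04 rad/s; BW = Δω/(2π) = 2226 Hz.

(a) f₀ = 1.252e+04 Hz  (b) Q = 5.624  (c) BW = 2226 Hz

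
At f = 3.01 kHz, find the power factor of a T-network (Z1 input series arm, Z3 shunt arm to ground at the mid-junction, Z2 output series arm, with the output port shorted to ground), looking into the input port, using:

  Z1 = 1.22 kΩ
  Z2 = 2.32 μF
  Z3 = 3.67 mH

Step 1 — Angular frequency: ω = 2π·f = 2π·3010 = 1.891e+04 rad/s.
Step 2 — Component impedances:
  Z1: Z = R = 1220 Ω
  Z2: Z = 1/(jωC) = -j/(ω·C) = 0 - j22.79 Ω
  Z3: Z = jωL = j·1.891e+04·0.00367 = 0 + j69.41 Ω
Step 3 — With the output port shorted to ground, the output series arm Z2 runs from the junction to ground; the shunt arm Z3 also runs from the junction to ground. They appear in parallel: Z3 || Z2 = 0 - j33.93 Ω.
Step 4 — Series with input arm Z1: Z_in = Z1 + (Z3 || Z2) = 1220 - j33.93 Ω = 1220∠-1.6° Ω.
Step 5 — Power factor: PF = cos(φ) = Re(Z)/|Z| = 1220/1220.5 = 0.9996.
Step 6 — Type: Im(Z) = -33.93 ⇒ leading (phase φ = -1.6°).

PF = 0.9996 (leading, φ = -1.6°)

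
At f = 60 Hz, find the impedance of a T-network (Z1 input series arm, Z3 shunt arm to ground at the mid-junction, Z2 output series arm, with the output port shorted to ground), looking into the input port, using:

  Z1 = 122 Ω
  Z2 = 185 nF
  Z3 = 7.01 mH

Step 1 — Angular frequency: ω = 2π·f = 2π·60 = 377 rad/s.
Step 2 — Component impedances:
  Z1: Z = R = 122 Ω
  Z2: Z = 1/(jωC) = -j/(ω·C) = 0 - j1.434e+04 Ω
  Z3: Z = jωL = j·377·0.00701 = 0 + j2.643 Ω
Step 3 — With the output port shorted to ground, the output series arm Z2 runs from the junction to ground; the shunt arm Z3 also runs from the junction to ground. They appear in parallel: Z3 || Z2 = 0 + j2.643 Ω.
Step 4 — Series with input arm Z1: Z_in = Z1 + (Z3 || Z2) = 122 + j2.643 Ω = 122∠1.2° Ω.

Z = 122 + j2.643 Ω = 122∠1.2° Ω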